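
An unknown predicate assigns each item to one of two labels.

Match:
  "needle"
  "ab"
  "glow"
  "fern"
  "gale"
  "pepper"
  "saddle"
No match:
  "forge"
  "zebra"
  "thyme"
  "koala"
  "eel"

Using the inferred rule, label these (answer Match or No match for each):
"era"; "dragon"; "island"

'Match' ⟺ even length.
"era": length 3 — lacks this property, so No match. "dragon": length 6 — matches, so Match. "island": length 6 — matches, so Match.

No match, Match, Match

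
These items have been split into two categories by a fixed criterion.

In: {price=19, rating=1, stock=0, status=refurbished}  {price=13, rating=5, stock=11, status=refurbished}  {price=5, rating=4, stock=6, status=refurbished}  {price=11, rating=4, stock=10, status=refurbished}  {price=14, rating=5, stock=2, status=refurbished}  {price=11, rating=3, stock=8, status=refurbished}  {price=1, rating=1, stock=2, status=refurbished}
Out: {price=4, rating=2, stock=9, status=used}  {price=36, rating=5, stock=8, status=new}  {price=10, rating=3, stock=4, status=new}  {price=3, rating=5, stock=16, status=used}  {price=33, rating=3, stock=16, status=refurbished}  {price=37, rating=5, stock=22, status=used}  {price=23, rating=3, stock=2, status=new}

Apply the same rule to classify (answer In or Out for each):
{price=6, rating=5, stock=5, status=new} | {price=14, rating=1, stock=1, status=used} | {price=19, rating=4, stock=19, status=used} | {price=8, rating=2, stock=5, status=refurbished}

Out, Out, Out, In

Rule: status is refurbished AND price ≤ 19. This holds for each 'In' example and fails for each 'Out' one.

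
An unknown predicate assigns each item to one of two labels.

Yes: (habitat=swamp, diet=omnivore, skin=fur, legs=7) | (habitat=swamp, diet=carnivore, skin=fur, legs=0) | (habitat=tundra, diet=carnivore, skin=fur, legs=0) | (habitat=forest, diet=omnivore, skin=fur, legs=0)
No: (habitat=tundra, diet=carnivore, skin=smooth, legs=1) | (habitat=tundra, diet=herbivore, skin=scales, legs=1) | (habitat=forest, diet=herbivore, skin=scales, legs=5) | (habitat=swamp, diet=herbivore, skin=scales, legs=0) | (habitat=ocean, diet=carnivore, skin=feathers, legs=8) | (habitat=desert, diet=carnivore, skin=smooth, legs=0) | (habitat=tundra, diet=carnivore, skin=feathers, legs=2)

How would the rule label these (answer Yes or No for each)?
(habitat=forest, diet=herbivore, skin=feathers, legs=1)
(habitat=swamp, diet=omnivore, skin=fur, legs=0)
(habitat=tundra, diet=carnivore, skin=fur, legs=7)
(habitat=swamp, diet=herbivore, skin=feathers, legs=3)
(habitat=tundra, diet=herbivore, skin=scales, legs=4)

No, Yes, Yes, No, No

All 'Yes' examples share one property — skin is fur — and every 'No' example lacks it.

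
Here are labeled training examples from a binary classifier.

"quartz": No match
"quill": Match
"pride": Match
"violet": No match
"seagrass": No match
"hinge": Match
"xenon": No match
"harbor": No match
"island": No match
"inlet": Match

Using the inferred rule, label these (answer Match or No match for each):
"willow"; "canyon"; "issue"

The classifier is using: odd length AND contains 'i'.
No match: "willow", since length 6, has 'i'. No match: "canyon", since length 6, no 'i'. Match: "issue", since length 5, has 'i'.

No match, No match, Match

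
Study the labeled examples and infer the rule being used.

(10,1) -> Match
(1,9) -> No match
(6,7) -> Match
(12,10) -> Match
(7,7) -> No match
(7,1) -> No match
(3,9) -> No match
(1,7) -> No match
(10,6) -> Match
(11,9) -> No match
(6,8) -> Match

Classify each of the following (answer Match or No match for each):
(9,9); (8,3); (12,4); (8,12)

No match, Match, Match, Match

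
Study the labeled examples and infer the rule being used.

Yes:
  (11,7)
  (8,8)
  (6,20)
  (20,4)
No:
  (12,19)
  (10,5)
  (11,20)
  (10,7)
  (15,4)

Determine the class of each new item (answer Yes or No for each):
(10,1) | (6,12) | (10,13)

No, Yes, No

Comparing the two groups points to one rule — sum is even.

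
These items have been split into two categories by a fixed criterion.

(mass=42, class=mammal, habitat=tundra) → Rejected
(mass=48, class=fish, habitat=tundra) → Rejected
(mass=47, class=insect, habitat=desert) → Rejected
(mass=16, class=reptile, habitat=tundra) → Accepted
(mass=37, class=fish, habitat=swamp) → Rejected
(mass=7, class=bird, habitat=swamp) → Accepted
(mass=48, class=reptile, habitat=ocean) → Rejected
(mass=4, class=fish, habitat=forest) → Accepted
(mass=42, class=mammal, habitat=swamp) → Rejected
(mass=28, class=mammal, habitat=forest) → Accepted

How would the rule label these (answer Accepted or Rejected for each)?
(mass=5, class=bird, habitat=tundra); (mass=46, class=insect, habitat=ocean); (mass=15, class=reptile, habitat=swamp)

Accepted, Rejected, Accepted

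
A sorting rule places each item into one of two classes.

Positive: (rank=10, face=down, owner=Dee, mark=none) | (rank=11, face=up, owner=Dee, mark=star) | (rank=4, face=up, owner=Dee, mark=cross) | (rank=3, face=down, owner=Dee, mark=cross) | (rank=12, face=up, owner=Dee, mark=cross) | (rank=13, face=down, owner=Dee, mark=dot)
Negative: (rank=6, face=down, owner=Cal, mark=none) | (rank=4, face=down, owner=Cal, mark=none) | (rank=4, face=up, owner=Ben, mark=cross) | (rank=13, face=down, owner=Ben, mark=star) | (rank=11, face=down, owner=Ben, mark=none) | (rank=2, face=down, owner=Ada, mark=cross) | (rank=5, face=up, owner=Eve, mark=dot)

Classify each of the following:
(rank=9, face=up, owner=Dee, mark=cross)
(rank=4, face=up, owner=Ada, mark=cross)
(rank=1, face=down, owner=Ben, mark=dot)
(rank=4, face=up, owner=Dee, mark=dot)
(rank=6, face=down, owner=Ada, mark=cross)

The classifier is using: owner is Dee.
(rank=9, face=up, owner=Dee, mark=cross): Positive (owner is Dee). (rank=4, face=up, owner=Ada, mark=cross): Negative (owner is Ada). (rank=1, face=down, owner=Ben, mark=dot): Negative (owner is Ben). (rank=4, face=up, owner=Dee, mark=dot): Positive (owner is Dee). (rank=6, face=down, owner=Ada, mark=cross): Negative (owner is Ada).

Positive, Negative, Negative, Positive, Negative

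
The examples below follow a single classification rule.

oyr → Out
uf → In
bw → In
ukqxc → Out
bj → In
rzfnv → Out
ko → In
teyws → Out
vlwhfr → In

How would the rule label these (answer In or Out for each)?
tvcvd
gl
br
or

Out, In, In, In

The classifier is using: even length.
tvcvd: length 5 — does not fit, so Out.
gl: length 2 — meets the rule, so In.
br: length 2 — meets the rule, so In.
or: length 2 — meets the rule, so In.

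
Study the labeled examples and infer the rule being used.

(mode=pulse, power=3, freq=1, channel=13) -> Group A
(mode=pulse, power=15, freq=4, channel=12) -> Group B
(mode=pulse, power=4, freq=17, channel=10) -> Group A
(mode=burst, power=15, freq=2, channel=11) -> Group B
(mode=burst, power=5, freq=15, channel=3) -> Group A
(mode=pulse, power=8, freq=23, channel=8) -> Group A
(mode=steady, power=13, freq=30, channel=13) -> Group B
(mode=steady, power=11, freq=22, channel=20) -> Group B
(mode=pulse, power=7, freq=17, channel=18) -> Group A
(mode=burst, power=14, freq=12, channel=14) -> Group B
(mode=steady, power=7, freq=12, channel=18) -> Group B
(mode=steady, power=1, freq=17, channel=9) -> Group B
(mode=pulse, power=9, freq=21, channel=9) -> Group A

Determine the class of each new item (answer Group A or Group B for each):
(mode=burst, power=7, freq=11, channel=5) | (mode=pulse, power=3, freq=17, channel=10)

Group A, Group A

Rule: freq is odd AND power ≥ 3. This holds for each 'Group A' example and fails for each 'Group B' one.
(mode=burst, power=7, freq=11, channel=5) — freq = 11, power = 7, hence Group A.
(mode=pulse, power=3, freq=17, channel=10) — freq = 17, power = 3, hence Group A.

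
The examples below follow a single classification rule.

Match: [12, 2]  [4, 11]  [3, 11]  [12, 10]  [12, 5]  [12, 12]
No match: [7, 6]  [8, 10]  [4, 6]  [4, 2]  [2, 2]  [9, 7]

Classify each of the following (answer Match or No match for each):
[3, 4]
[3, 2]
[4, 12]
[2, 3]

No match, No match, Match, No match

The distinguishing property — max ≥ 11 — holds for all the 'Match' cases and none of the 'No match' cases.
[3, 4] — max 4, hence No match. [3, 2] — max 3, hence No match. [4, 12] — max 12, hence Match. [2, 3] — max 3, hence No match.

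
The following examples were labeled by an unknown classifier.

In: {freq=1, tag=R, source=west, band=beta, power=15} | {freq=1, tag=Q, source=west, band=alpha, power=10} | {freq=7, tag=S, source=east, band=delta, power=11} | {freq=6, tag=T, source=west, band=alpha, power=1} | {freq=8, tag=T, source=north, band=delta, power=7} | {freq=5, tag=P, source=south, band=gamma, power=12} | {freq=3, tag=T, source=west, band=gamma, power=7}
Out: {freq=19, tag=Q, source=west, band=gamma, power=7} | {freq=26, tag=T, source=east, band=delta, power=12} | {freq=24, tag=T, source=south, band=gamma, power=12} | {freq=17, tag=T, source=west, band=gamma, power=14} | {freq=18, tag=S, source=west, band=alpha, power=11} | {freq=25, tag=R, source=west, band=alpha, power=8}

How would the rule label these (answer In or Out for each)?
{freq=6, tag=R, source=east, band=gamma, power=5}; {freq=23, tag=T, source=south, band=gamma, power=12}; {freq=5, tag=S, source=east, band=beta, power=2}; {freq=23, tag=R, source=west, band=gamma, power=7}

In, Out, In, Out

Rule: freq ≤ 8. This holds for each 'In' example and fails for each 'Out' one.
{freq=6, tag=R, source=east, band=gamma, power=5} — freq = 6, hence In. {freq=23, tag=T, source=south, band=gamma, power=12} — freq = 23, hence Out. {freq=5, tag=S, source=east, band=beta, power=2} — freq = 5, hence In. {freq=23, tag=R, source=west, band=gamma, power=7} — freq = 23, hence Out.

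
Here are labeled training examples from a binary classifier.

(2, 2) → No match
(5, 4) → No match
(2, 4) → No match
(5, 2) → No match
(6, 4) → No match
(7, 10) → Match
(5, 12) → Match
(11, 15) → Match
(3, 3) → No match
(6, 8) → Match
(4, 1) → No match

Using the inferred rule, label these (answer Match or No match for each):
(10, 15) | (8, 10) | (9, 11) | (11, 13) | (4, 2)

Match, Match, Match, Match, No match

'Match' ⟺ sum ≥ 14.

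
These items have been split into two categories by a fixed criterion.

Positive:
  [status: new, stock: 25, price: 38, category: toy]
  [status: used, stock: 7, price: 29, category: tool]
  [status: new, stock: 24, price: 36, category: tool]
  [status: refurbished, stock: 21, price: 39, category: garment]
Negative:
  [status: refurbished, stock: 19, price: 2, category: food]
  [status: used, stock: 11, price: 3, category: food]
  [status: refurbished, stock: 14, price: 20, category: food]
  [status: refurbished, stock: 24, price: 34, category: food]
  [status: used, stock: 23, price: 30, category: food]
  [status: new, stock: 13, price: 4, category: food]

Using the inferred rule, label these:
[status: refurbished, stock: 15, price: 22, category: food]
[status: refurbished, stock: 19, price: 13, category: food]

Every 'Positive' example satisfies: category is not food. None of the 'Negative' examples do.
[status: refurbished, stock: 15, price: 22, category: food] → category is food → Negative. [status: refurbished, stock: 19, price: 13, category: food] → category is food → Negative.

Negative, Negative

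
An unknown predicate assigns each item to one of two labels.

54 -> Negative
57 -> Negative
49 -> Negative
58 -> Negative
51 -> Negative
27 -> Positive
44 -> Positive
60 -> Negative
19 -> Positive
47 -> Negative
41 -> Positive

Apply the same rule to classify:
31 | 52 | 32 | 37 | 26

Positive, Negative, Positive, Positive, Positive

The classifier is using: at most 44.
31: 31 ≤ 44 — satisfies this, so Positive. 52: 52 > 44 — doesn't match, so Negative. 32: 32 ≤ 44 — satisfies this, so Positive. 37: 37 ≤ 44 — satisfies this, so Positive. 26: 26 ≤ 44 — satisfies this, so Positive.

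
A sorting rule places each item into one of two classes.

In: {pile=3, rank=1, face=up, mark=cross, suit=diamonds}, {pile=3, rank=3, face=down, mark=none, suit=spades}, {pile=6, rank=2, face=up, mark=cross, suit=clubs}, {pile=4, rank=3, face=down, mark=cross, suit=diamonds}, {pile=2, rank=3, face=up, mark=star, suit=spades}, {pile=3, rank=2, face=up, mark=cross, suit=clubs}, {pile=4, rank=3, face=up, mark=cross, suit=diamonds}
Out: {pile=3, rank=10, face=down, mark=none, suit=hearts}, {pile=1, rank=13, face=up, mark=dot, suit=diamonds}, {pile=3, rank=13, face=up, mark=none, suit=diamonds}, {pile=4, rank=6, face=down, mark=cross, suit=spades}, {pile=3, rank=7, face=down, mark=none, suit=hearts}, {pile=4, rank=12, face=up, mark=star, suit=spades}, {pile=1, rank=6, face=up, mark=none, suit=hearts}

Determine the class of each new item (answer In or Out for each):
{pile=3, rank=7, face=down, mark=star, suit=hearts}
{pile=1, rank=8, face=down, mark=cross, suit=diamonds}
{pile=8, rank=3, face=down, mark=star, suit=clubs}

Out, Out, In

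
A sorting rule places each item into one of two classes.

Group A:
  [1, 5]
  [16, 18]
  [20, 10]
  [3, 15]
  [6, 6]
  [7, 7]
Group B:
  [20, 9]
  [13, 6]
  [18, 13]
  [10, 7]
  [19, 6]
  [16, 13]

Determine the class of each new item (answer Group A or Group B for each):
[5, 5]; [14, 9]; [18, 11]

All 'Group A' examples share one property — sum is even — and every 'Group B' example lacks it.
[5, 5] → 5+5 = 10 → Group A. [14, 9] → 14+9 = 23 → Group B. [18, 11] → 18+11 = 29 → Group B.

Group A, Group B, Group B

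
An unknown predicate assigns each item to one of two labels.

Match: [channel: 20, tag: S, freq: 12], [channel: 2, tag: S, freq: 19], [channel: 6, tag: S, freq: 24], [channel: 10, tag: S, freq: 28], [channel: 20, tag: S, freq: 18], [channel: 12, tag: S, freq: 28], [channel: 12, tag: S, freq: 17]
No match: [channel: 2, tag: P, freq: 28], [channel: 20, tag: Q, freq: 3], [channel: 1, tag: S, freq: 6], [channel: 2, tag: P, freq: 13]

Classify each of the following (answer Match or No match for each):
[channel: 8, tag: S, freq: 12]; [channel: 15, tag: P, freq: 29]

One predicate separates the groups cleanly: tag is S AND freq ≥ 12.

Match, No match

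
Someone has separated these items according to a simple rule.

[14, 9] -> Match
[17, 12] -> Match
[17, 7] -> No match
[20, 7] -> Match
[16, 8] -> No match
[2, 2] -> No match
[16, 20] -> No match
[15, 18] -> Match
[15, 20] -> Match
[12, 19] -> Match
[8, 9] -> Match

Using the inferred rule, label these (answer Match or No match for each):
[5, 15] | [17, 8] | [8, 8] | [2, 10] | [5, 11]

No match, Match, No match, No match, No match

Comparing the two groups points to one rule — sum is odd.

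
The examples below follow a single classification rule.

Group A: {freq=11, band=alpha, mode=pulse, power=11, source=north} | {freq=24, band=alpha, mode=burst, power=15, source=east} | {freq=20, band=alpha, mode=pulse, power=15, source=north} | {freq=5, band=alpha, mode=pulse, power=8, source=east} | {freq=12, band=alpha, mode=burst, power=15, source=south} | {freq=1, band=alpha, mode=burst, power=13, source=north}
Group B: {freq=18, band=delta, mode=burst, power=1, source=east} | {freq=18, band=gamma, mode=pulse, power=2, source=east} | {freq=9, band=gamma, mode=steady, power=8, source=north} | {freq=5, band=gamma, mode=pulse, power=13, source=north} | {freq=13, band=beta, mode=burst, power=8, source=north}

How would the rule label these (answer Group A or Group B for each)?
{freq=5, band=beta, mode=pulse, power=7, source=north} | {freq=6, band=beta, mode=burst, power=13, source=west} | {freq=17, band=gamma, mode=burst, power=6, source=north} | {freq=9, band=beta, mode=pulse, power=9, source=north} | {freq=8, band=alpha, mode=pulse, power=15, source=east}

Comparing the two groups points to one rule — band is alpha.
Group B: {freq=5, band=beta, mode=pulse, power=7, source=north}, since band is beta.
Group B: {freq=6, band=beta, mode=burst, power=13, source=west}, since band is beta.
Group B: {freq=17, band=gamma, mode=burst, power=6, source=north}, since band is gamma.
Group B: {freq=9, band=beta, mode=pulse, power=9, source=north}, since band is beta.
Group A: {freq=8, band=alpha, mode=pulse, power=15, source=east}, since band is alpha.

Group B, Group B, Group B, Group B, Group A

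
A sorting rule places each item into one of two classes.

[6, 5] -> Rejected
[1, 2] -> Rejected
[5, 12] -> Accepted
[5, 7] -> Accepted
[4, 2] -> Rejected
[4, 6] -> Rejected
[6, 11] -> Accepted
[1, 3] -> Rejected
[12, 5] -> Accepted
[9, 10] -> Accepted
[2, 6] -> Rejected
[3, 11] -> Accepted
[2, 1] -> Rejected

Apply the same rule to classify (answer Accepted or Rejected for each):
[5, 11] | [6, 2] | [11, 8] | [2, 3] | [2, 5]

The rule appears to be: sum ≥ 12.

Accepted, Rejected, Accepted, Rejected, Rejected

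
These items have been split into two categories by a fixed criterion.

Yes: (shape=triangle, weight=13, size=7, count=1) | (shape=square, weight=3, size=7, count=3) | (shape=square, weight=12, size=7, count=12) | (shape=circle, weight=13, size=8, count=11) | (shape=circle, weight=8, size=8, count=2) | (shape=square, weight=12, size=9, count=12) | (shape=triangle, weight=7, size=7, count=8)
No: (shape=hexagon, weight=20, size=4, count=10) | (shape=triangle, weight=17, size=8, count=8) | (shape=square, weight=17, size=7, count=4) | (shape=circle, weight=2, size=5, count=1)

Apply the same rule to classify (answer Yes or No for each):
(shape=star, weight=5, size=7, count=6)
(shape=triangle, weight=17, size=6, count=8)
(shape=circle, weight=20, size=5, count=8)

Yes, No, No

The rule appears to be: size ≥ 7 AND weight ≤ 13.
Yes: (shape=star, weight=5, size=7, count=6), since size = 7, weight = 5. No: (shape=triangle, weight=17, size=6, count=8), since size = 6, weight = 17. No: (shape=circle, weight=20, size=5, count=8), since size = 5, weight = 20.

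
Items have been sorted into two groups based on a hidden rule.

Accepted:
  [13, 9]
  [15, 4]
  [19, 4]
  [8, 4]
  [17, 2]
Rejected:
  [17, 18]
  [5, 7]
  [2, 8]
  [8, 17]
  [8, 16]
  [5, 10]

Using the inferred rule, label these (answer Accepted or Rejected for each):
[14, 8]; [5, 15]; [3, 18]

Accepted, Rejected, Rejected

The classifier is using: first > second.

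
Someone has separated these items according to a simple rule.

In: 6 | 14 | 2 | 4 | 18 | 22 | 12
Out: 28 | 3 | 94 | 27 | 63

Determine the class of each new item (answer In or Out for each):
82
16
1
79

The pattern is that an item is 'In' exactly when: even AND at most 22.
82 — 82 is even, 82 > 22, hence Out.
16 — 16 is even, 16 ≤ 22, hence In.
1 — 1 is odd, 1 ≤ 22, hence Out.
79 — 79 is odd, 79 > 22, hence Out.

Out, In, Out, Out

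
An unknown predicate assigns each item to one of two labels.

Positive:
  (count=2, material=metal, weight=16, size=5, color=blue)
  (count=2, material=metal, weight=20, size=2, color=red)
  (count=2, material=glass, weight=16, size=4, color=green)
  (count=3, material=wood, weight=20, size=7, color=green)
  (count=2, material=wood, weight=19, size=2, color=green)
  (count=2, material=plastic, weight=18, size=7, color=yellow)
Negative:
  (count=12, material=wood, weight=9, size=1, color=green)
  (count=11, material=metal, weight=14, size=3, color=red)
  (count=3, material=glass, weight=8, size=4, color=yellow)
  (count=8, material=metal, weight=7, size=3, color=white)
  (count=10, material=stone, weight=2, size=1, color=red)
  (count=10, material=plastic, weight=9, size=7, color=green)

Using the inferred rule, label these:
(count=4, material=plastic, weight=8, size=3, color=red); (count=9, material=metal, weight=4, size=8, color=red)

Negative, Negative

The simplest hypothesis consistent with all the labels is: weight ≥ 16.
(count=4, material=plastic, weight=8, size=3, color=red): Negative (weight = 8).
(count=9, material=metal, weight=4, size=8, color=red): Negative (weight = 4).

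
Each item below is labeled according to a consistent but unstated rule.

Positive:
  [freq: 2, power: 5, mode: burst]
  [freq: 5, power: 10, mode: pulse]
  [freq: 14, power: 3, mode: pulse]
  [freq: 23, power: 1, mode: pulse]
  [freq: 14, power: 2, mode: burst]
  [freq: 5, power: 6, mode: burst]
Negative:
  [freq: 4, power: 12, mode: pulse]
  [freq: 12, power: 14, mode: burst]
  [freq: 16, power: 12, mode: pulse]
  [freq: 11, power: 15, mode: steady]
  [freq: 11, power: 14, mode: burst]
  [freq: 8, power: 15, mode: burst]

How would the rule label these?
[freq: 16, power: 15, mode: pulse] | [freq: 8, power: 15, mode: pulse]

A rule that fits every label: power ≤ 10 — true of each 'Positive' example, false of each 'Negative' one.
[freq: 16, power: 15, mode: pulse]: power = 15, fails this test → Negative.
[freq: 8, power: 15, mode: pulse]: power = 15, fails this test → Negative.

Negative, Negative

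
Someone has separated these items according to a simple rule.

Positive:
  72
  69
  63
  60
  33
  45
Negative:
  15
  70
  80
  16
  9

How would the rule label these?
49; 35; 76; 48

Negative, Negative, Negative, Positive

One predicate separates the groups cleanly: multiple of 3 AND at least 16.
49 — 49 = 3·16 + 1, 49 ≥ 16, hence Negative.
35 — 35 = 3·11 + 2, 35 ≥ 16, hence Negative.
76 — 76 = 3·25 + 1, 76 ≥ 16, hence Negative.
48 — 48 = 3·16, 48 ≥ 16, hence Positive.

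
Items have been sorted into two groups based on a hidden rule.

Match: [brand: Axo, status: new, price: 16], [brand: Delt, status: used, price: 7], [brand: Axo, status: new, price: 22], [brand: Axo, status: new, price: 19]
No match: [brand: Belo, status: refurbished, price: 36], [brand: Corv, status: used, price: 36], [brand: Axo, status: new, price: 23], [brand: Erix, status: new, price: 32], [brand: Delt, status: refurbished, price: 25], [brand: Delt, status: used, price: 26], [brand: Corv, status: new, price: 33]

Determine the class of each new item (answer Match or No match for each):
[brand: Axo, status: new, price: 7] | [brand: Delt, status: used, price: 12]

Match, Match

All 'Match' examples share one property — price ≤ 22 — and every 'No match' example lacks it.
[brand: Axo, status: new, price: 7]: price = 7, passes → Match. [brand: Delt, status: used, price: 12]: price = 12, passes → Match.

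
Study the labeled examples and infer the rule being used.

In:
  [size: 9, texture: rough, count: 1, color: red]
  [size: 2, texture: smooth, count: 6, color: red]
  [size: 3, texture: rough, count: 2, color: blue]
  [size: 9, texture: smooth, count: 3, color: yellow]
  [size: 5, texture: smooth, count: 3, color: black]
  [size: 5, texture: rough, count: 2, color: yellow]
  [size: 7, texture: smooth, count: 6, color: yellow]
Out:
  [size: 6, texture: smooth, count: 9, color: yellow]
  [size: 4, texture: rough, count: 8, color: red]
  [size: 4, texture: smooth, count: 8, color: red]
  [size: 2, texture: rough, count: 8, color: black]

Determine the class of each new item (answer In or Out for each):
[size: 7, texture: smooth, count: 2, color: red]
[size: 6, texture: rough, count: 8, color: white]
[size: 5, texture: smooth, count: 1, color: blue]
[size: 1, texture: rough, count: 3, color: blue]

Rule: count ≤ 6. This holds for each 'In' example and fails for each 'Out' one.

In, Out, In, In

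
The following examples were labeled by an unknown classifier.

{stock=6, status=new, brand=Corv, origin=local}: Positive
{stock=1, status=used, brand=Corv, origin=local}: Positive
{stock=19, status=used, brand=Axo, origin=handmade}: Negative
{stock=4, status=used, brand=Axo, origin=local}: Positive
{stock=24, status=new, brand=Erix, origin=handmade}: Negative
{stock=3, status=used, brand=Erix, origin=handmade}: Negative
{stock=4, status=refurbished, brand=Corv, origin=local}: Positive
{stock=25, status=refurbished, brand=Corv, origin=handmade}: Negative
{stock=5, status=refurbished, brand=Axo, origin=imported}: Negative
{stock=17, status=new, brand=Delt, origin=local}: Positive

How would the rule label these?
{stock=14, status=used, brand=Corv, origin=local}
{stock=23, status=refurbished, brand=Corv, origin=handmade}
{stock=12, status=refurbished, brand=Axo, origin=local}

Positive, Negative, Positive

Rule: origin is local. This holds for each 'Positive' example and fails for each 'Negative' one.
{stock=14, status=used, brand=Corv, origin=local}: Positive (origin is local).
{stock=23, status=refurbished, brand=Corv, origin=handmade}: Negative (origin is handmade).
{stock=12, status=refurbished, brand=Axo, origin=local}: Positive (origin is local).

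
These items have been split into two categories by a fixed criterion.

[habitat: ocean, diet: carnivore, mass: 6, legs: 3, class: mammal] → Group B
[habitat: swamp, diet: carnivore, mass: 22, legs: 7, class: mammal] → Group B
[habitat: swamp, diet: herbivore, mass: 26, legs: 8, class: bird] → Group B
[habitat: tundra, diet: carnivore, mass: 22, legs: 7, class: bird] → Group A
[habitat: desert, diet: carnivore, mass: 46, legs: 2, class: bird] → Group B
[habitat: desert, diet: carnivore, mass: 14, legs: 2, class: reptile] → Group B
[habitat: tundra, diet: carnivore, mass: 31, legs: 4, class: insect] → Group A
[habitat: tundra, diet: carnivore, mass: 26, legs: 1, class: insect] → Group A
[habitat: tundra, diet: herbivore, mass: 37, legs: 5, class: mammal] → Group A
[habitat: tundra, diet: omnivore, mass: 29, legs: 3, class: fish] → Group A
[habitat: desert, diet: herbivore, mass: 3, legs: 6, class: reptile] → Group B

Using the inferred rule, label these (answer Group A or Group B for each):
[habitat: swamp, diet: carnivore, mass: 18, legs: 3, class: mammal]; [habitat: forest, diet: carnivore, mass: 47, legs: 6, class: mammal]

Group B, Group B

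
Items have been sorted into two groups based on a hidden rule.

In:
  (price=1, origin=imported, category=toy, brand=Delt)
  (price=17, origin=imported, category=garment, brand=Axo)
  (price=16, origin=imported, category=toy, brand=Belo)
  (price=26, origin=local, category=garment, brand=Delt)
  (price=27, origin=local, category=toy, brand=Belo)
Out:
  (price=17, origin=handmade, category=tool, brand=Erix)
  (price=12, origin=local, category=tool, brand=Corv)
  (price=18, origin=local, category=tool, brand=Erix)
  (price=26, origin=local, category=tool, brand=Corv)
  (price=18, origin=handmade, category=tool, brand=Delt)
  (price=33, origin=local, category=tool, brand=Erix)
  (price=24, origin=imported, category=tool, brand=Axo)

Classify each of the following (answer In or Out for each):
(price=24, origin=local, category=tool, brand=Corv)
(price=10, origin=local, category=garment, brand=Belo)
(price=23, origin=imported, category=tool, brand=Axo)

The rule appears to be: category is not tool.
(price=24, origin=local, category=tool, brand=Corv): Out (category is tool). (price=10, origin=local, category=garment, brand=Belo): In (category is garment). (price=23, origin=imported, category=tool, brand=Axo): Out (category is tool).

Out, In, Out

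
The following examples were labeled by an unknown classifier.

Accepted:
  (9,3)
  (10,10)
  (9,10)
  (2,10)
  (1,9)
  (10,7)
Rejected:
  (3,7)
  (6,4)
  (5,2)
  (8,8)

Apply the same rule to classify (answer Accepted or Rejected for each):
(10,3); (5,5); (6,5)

Accepted, Rejected, Rejected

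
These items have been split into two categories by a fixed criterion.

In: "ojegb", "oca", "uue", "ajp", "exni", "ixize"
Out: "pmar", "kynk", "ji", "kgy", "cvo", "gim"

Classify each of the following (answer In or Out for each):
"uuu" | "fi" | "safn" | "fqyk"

In, Out, Out, Out

Rule: starts with a vowel. This holds for each 'In' example and fails for each 'Out' one.
"uuu" — starts with 'u', hence In.
"fi" — starts with 'f', hence Out.
"safn" — starts with 's', hence Out.
"fqyk" — starts with 'f', hence Out.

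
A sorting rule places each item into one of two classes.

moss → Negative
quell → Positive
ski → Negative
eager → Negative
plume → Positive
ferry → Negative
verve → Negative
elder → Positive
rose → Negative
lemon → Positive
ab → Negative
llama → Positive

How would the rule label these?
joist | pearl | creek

Looking at the examples, the only property every 'Positive' case has and every 'Negative' case lacks is: contains 'l'.
joist: no 'l' — does not pass, so Negative.
pearl: has 'l' — meets the rule, so Positive.
creek: no 'l' — does not pass, so Negative.

Negative, Positive, Negative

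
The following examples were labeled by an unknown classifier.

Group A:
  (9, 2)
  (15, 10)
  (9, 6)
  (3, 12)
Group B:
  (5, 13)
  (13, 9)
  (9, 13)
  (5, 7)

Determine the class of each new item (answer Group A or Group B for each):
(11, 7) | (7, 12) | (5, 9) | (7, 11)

The common property of the 'Group A' items is: sum is odd. No 'Group B' item has it.
(11, 7) — 11+7 = 18, hence Group B. (7, 12) — 7+12 = 19, hence Group A. (5, 9) — 5+9 = 14, hence Group B. (7, 11) — 7+11 = 18, hence Group B.

Group B, Group A, Group B, Group B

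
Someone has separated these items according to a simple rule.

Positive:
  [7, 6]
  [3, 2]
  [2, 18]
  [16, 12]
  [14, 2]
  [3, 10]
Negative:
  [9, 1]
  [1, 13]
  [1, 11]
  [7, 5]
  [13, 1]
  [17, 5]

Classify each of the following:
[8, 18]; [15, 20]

Positive, Positive

The pattern is that an item is 'Positive' exactly when: second is even.
Positive: [8, 18], since second 18. Positive: [15, 20], since second 20.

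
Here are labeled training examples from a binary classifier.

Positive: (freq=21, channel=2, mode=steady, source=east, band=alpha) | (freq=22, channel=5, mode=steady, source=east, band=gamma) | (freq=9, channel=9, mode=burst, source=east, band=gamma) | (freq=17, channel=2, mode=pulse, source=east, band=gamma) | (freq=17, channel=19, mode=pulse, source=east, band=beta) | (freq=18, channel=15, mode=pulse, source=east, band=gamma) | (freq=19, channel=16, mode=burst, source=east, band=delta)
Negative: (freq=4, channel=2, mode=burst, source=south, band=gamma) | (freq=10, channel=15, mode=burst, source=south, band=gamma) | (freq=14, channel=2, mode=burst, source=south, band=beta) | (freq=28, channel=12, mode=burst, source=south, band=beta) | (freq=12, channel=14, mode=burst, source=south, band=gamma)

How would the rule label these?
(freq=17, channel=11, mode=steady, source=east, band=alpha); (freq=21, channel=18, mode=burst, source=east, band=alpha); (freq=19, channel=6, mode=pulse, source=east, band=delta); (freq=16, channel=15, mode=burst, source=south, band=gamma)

Positive, Positive, Positive, Negative

The simplest hypothesis consistent with all the labels is: source is east.
(freq=17, channel=11, mode=steady, source=east, band=alpha) — source is east, hence Positive. (freq=21, channel=18, mode=burst, source=east, band=alpha) — source is east, hence Positive. (freq=19, channel=6, mode=pulse, source=east, band=delta) — source is east, hence Positive. (freq=16, channel=15, mode=burst, source=south, band=gamma) — source is south, hence Negative.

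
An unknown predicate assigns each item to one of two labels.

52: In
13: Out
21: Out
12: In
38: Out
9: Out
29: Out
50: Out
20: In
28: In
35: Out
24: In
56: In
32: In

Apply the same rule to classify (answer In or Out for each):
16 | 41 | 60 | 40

In, Out, In, In

The pattern is that an item is 'In' exactly when: multiple of 4.
In: 16, since 16 = 4·4. Out: 41, since 41 = 4·10 + 1. In: 60, since 60 = 4·15. In: 40, since 40 = 4·10.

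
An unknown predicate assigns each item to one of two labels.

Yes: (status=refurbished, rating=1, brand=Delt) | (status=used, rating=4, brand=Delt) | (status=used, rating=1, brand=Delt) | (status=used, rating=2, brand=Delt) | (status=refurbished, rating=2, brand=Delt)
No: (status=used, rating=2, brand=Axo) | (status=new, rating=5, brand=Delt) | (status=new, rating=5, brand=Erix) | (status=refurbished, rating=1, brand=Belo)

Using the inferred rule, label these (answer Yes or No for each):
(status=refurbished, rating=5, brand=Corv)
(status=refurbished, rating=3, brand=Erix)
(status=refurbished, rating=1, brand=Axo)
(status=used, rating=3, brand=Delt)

The distinguishing property — brand is Delt AND rating ≤ 4 — holds for all the 'Yes' cases and none of the 'No' cases.
No: (status=refurbished, rating=5, brand=Corv), since brand is Corv, rating = 5.
No: (status=refurbished, rating=3, brand=Erix), since brand is Erix, rating = 3.
No: (status=refurbished, rating=1, brand=Axo), since brand is Axo, rating = 1.
Yes: (status=used, rating=3, brand=Delt), since brand is Delt, rating = 3.

No, No, No, Yes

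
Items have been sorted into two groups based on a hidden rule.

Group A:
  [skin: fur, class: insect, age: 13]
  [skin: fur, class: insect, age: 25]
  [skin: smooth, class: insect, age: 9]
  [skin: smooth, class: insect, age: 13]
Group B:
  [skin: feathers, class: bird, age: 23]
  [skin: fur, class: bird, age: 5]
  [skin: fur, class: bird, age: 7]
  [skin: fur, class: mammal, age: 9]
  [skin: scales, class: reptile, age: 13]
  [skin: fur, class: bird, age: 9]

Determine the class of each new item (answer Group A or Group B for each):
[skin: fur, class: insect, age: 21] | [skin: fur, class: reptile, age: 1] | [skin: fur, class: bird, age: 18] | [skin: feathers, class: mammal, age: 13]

Checking candidate rules against both groups, what survives is: class is insect.

Group A, Group B, Group B, Group B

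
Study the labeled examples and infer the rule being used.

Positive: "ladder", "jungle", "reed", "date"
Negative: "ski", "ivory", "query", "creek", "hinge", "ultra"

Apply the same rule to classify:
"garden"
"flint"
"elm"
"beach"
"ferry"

Positive, Negative, Negative, Negative, Negative

All 'Positive' examples share one property — even length — and every 'Negative' example lacks it.
Positive: "garden", since length 6. Negative: "flint", since length 5. Negative: "elm", since length 3. Negative: "beach", since length 5. Negative: "ferry", since length 5.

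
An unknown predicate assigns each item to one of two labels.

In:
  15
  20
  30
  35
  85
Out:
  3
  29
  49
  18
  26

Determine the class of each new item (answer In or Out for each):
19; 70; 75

The pattern is that an item is 'In' exactly when: multiple of 5.
19: 19 = 5·3 + 4 — does not satisfy this, so Out. 70: 70 = 5·14 — satisfies this, so In. 75: 75 = 5·15 — satisfies this, so In.

Out, In, In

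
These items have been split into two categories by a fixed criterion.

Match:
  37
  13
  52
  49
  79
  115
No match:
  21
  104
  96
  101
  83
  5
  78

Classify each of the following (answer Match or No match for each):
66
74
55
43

No match, No match, Match, Match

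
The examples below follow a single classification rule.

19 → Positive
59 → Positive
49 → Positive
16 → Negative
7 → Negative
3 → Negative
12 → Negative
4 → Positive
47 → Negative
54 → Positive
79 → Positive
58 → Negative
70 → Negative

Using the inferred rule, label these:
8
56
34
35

Negative, Negative, Positive, Negative

Rule: ≡ 4 (mod 5). This holds for each 'Positive' example and fails for each 'Negative' one.
8 → 8 mod 5 = 3 → Negative. 56 → 56 mod 5 = 1 → Negative. 34 → 34 mod 5 = 4 → Positive. 35 → 35 mod 5 = 0 → Negative.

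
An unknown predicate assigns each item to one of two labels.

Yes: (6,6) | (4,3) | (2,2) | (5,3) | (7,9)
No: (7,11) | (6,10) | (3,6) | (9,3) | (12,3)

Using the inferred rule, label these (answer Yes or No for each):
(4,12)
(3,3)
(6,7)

No, Yes, Yes

Every 'Yes' example satisfies: |first − second| ≤ 2. None of the 'No' examples do.
(4,12): No (|4−12| = 8). (3,3): Yes (|3−3| = 0). (6,7): Yes (|6−7| = 1).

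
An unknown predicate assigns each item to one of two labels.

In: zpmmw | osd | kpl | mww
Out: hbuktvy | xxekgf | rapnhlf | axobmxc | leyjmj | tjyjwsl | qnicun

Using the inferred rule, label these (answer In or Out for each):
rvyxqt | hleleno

The common property of the 'In' items is: length ≤ 5. No 'Out' item has it.
rvyxqt → length 6 → Out. hleleno → length 7 → Out.

Out, Out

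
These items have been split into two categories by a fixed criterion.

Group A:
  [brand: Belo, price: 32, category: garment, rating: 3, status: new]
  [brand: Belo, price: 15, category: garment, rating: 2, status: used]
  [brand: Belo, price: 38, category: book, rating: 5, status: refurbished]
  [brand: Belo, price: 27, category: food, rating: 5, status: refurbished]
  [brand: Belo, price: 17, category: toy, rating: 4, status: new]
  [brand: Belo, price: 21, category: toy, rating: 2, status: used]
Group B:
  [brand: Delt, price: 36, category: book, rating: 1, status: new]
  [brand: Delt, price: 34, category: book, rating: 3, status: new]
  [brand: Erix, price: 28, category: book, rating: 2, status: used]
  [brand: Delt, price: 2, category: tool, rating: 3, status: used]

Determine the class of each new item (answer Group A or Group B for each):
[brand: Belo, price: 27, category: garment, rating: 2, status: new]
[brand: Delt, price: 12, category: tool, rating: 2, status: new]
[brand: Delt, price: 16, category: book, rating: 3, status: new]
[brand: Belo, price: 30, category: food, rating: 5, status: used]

The distinguishing property — brand is Belo — holds for all the 'Group A' cases and none of the 'Group B' cases.
[brand: Belo, price: 27, category: garment, rating: 2, status: new]: brand is Belo — has this property, so Group A. [brand: Delt, price: 12, category: tool, rating: 2, status: new]: brand is Delt — fails the rule, so Group B. [brand: Delt, price: 16, category: book, rating: 3, status: new]: brand is Delt — fails the rule, so Group B. [brand: Belo, price: 30, category: food, rating: 5, status: used]: brand is Belo — has this property, so Group A.

Group A, Group B, Group B, Group A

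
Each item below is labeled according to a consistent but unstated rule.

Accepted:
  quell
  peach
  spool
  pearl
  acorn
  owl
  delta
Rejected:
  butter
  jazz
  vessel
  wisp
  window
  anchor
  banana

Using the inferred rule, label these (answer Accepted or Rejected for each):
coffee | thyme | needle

Rejected, Accepted, Rejected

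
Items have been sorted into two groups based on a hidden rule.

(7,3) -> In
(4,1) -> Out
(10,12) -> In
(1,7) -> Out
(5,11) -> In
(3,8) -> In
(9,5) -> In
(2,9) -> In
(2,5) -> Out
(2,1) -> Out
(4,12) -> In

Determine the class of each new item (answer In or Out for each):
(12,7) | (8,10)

In, In

Every 'In' example satisfies: sum ≥ 10. None of the 'Out' examples do.
(12,7): In (12+7 = 19).
(8,10): In (8+10 = 18).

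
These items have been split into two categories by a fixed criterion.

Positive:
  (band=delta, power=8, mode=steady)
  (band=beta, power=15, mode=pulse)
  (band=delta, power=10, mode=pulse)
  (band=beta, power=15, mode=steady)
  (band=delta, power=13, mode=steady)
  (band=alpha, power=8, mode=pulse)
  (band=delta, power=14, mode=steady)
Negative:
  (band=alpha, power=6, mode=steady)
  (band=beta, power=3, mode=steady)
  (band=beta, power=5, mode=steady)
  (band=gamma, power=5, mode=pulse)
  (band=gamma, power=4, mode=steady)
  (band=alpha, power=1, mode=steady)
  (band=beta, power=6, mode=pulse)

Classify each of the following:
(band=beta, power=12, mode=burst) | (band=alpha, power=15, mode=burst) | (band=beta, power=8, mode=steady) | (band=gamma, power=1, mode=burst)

Positive, Positive, Positive, Negative

The rule appears to be: power ≥ 8.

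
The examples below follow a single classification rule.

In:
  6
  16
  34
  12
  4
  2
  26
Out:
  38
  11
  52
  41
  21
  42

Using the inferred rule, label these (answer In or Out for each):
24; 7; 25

In, Out, Out

The distinguishing property — even AND at most 34 — holds for all the 'In' cases and none of the 'Out' cases.
24: 24 is even, 24 ≤ 34 — has this property, so In.
7: 7 is odd, 7 ≤ 34 — fails this test, so Out.
25: 25 is odd, 25 ≤ 34 — fails this test, so Out.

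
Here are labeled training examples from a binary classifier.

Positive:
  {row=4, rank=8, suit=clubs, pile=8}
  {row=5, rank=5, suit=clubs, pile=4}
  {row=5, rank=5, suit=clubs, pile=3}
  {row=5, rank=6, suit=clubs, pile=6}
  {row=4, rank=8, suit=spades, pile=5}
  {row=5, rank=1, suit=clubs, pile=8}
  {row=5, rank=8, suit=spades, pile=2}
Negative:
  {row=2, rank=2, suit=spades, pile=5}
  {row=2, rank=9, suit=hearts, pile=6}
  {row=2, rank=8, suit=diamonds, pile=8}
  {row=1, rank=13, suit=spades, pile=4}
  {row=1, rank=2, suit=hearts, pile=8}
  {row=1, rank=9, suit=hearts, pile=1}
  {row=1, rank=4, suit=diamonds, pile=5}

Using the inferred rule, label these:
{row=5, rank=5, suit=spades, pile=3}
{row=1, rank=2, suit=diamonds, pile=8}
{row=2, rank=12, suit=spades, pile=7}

'Positive' ⟺ row ≥ 4.
{row=5, rank=5, suit=spades, pile=3} — row = 5, hence Positive.
{row=1, rank=2, suit=diamonds, pile=8} — row = 1, hence Negative.
{row=2, rank=12, suit=spades, pile=7} — row = 2, hence Negative.

Positive, Negative, Negative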